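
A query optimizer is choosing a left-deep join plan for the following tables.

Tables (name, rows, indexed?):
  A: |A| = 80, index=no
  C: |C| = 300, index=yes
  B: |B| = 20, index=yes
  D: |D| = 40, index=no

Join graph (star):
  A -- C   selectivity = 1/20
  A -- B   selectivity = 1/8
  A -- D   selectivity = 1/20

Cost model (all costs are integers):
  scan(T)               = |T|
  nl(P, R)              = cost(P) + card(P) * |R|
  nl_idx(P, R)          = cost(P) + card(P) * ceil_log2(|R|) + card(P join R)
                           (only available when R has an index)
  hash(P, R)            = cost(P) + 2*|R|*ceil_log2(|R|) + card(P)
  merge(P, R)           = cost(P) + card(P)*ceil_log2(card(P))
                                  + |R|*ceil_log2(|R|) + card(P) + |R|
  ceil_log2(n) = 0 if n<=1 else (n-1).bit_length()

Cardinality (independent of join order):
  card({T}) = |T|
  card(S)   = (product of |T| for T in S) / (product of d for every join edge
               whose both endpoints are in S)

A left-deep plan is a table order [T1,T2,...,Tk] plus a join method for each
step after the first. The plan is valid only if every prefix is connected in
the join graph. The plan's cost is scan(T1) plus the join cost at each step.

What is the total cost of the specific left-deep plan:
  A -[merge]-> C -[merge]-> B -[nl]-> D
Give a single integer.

step 1: scan A: cost=80, card=80
step 2: join C via merge
    card(P join C) = 80*300/(20) = 1200
    cost = 80 + 80*7 + 300*9 + 80 + 300 = 3720
step 3: join B via merge
    card(P join B) = 1200*20/(8) = 3000
    cost = 3720 + 1200*11 + 20*5 + 1200 + 20 = 18240
step 4: join D via nl
    card(P join D) = 3000*40/(20) = 6000
    cost = 18240 + 3000*40 = 138240

138240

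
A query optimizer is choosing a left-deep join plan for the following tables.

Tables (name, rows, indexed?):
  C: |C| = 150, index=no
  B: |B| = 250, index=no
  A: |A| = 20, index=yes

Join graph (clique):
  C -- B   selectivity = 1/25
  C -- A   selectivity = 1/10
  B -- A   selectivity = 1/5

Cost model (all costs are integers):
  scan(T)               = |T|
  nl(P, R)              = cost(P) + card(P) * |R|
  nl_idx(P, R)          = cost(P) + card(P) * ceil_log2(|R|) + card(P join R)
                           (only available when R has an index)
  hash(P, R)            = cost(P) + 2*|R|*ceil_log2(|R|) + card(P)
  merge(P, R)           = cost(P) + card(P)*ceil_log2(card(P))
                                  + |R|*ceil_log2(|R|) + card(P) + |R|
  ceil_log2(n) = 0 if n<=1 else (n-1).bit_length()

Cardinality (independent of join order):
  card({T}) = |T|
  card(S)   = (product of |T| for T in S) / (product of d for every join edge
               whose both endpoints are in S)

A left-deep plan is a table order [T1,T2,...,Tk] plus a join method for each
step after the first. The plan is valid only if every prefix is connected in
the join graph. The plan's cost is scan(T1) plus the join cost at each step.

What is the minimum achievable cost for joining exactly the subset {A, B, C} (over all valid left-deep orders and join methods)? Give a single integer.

4100

Selinger DP over subsets of {A,B,C}:
  {C}: scan cost=150, card=150
  {B}: scan cost=250, card=250
  {A}: scan cost=20, card=20
  {BC}: card=1500; try (C,hash)→2900, (B,merge)→3750, (C,merge)→3850, (B,hash)→4300, (B,nl)→37650, (C,nl)→37750; best=2900 via (C,hash)
  {AC}: card=300; try (A,hash)→500, (A,nl_idx)→1200, (C,merge)→1490, (A,merge)→1620, (C,hash)→2440, (C,nl)→3020 …(+1); best=500 via (A,hash)
  {AB}: card=1000; try (A,hash)→700, (B,merge)→2390, (A,nl_idx)→2500, (A,merge)→2620, (B,hash)→4040, (B,nl)→5020 …(+1); best=700 via (A,hash)
  {ABC}: card=600; try (C,hash)→4100, (A,hash)→4600, (B,hash)→4800, (B,merge)→5750, (A,nl_idx)→11000, (C,merge)→13050 …(+4); best=4100 via (C,hash)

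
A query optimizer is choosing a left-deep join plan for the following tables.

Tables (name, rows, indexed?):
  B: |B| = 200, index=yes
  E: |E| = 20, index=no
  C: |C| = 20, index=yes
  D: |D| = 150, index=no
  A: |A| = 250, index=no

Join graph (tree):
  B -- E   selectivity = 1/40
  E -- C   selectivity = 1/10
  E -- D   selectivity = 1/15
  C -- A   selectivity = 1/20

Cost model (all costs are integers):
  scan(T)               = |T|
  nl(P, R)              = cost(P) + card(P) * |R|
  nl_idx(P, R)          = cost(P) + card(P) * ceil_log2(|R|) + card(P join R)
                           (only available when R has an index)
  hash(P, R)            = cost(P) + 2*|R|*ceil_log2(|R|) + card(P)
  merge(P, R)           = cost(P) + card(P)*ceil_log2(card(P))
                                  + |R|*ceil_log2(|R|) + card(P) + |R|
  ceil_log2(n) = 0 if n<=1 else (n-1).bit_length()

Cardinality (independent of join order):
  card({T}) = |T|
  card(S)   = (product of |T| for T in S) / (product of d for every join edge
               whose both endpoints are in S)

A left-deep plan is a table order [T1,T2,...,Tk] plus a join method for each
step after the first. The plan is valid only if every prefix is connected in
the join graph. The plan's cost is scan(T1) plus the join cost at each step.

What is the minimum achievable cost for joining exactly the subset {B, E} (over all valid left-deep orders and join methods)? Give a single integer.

Selinger DP over subsets of {B,E}:
  {B}: scan cost=200, card=200
  {E}: scan cost=20, card=20
  {BE}: card=100; try (B,nl_idx)→280, (E,hash)→600, (B,merge)→1940, (E,merge)→2120, (B,hash)→3240, (B,nl)→4020 …(+1); best=280 via (B,nl_idx)

280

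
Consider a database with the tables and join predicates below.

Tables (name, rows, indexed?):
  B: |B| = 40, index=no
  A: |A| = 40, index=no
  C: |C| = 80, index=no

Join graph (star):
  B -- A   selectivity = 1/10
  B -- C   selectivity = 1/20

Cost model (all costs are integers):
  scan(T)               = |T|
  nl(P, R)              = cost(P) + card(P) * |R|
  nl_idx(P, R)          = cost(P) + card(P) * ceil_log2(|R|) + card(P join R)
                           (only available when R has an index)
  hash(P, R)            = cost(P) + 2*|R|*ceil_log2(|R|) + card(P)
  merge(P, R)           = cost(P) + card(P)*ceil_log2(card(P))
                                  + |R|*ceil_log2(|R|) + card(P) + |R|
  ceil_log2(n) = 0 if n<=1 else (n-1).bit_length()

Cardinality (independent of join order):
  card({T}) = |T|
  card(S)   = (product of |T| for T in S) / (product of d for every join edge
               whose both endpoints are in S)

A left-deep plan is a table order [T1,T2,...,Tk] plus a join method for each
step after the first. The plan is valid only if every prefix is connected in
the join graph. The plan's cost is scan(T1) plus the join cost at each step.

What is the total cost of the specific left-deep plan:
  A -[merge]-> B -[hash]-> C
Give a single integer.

step 1: scan A: cost=40, card=40
step 2: join B via merge
    card(P join B) = 40*40/(10) = 160
    cost = 40 + 40*6 + 40*6 + 40 + 40 = 600
step 3: join C via hash
    card(P join C) = 160*80/(20) = 640
    cost = 600 + 2*80*7 + 160 = 1880

1880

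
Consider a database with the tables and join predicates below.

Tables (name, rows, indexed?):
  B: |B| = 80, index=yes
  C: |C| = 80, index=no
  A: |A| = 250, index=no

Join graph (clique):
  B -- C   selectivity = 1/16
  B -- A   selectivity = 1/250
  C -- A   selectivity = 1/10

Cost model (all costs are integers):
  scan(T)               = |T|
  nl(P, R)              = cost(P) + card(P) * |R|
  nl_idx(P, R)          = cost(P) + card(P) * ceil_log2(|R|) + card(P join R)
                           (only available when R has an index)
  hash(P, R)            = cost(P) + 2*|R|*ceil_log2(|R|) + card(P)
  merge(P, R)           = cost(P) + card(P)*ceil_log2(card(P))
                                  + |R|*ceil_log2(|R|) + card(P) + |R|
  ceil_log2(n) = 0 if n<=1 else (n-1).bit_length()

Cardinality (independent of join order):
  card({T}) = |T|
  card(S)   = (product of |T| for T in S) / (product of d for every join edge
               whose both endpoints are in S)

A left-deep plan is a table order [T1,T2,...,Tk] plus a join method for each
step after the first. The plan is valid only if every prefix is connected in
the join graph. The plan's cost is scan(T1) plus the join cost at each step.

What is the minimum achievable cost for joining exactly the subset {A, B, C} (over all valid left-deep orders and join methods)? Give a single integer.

2820

Selinger DP over subsets of {A,B,C}:
  {B}: scan cost=80, card=80
  {C}: scan cost=80, card=80
  {A}: scan cost=250, card=250
  {BC}: card=400; try (B,nl_idx)→1040, (C,hash)→1280, (B,hash)→1280, (C,merge)→1360, (B,merge)→1360, (C,nl)→6480 …(+1); best=1040 via (B,nl_idx)
  {AB}: card=80; try (B,hash)→1620, (B,nl_idx)→2080, (A,merge)→2970, (B,merge)→3140, (A,hash)→4160, (A,nl)→20080 …(+1); best=1620 via (B,hash)
  {AC}: card=2000; try (C,hash)→1620, (A,merge)→2970, (C,merge)→3140, (A,hash)→4160, (A,nl)→20080, (C,nl)→20250; best=1620 via (C,hash)
  {ABC}: card=40; try (C,hash)→2820, (C,merge)→2900, (B,hash)→4740, (A,hash)→5440, (A,merge)→7290, (C,nl)→8020 …(+4); best=2820 via (C,hash)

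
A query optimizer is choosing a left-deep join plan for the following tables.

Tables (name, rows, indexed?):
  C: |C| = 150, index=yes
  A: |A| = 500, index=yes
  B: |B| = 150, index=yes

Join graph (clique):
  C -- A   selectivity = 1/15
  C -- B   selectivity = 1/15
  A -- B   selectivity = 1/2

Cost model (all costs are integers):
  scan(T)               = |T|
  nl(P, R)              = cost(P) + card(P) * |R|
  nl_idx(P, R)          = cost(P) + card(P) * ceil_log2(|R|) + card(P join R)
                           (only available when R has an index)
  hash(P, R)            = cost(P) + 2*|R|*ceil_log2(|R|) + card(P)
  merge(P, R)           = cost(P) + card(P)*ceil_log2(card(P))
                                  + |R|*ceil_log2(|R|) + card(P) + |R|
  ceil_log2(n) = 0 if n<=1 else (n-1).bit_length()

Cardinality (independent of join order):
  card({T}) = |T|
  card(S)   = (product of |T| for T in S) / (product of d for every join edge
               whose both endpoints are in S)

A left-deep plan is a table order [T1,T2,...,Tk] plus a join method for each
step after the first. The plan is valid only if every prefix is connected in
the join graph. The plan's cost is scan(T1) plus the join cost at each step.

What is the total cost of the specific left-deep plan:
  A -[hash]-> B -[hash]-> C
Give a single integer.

43300

step 1: scan A: cost=500, card=500
step 2: join B via hash
    card(P join B) = 500*150/(2) = 37500
    cost = 500 + 2*150*8 + 500 = 3400
step 3: join C via hash
    card(P join C) = 37500*150/(15*15) = 25000
    cost = 3400 + 2*150*8 + 37500 = 43300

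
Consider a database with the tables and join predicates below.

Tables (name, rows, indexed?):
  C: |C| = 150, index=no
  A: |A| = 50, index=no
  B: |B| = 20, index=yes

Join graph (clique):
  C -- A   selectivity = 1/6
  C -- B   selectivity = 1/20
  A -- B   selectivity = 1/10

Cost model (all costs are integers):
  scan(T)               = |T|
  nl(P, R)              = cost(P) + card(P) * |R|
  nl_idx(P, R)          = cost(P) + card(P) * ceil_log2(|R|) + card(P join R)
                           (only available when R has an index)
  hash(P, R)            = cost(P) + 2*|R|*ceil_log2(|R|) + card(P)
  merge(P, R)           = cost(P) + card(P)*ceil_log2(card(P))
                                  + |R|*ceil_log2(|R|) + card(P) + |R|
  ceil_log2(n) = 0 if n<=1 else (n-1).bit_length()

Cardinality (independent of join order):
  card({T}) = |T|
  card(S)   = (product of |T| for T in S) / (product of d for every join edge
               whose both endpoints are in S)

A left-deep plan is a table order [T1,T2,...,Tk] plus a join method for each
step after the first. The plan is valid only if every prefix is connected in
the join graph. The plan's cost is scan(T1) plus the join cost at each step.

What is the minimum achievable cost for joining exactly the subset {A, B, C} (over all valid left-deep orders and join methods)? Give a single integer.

1250

Selinger DP over subsets of {A,B,C}:
  {C}: scan cost=150, card=150
  {A}: scan cost=50, card=50
  {B}: scan cost=20, card=20
  {AC}: card=1250; try (A,hash)→900, (C,merge)→1750, (A,merge)→1850, (C,hash)→2500, (C,nl)→7550, (A,nl)→7650; best=900 via (A,hash)
  {BC}: card=150; try (B,hash)→500, (B,nl_idx)→1050, (C,merge)→1490, (B,merge)→1620, (C,hash)→2440, (C,nl)→3020 …(+1); best=500 via (B,hash)
  {AB}: card=100; try (B,hash)→300, (B,nl_idx)→400, (A,merge)→490, (B,merge)→520, (A,hash)→640, (A,nl)→1020 …(+1); best=300 via (B,hash)
  {ABC}: card=125; try (A,hash)→1250, (A,merge)→2200, (B,hash)→2350, (C,merge)→2450, (C,hash)→2800, (B,nl_idx)→7275 …(+4); best=1250 via (A,hash)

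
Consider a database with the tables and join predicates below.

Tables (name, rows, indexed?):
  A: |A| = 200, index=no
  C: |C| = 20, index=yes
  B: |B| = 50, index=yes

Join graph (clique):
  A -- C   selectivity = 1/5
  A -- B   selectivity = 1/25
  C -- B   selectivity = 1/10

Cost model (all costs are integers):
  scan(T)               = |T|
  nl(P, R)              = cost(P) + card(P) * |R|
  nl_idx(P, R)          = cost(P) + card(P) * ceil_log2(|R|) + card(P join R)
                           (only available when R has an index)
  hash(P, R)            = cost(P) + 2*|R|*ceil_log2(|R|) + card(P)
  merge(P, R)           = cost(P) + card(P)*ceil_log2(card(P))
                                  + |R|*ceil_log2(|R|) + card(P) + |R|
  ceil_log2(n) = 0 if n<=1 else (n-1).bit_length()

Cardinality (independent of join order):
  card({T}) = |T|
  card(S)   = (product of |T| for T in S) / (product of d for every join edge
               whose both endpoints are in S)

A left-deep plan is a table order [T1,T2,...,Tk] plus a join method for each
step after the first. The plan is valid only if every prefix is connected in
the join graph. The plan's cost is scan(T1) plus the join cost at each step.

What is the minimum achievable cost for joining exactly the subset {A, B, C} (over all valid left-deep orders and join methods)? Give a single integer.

1600

Selinger DP over subsets of {A,B,C}:
  {A}: scan cost=200, card=200
  {C}: scan cost=20, card=20
  {B}: scan cost=50, card=50
  {AC}: card=800; try (C,hash)→600, (A,merge)→1940, (C,nl_idx)→2000, (C,merge)→2120, (A,hash)→3240, (A,nl)→4020 …(+1); best=600 via (C,hash)
  {AB}: card=400; try (B,hash)→1000, (B,nl_idx)→1800, (A,merge)→2200, (B,merge)→2350, (A,hash)→3300, (A,nl)→10050 …(+1); best=1000 via (B,hash)
  {BC}: card=100; try (B,nl_idx)→240, (C,hash)→300, (C,nl_idx)→400, (B,merge)→490, (C,merge)→520, (B,hash)→640 …(+2); best=240 via (B,nl_idx)
  {ABC}: card=160; try (C,hash)→1600, (B,hash)→2000, (A,merge)→2840, (C,nl_idx)→3160, (A,hash)→3540, (C,merge)→5120 …(+5); best=1600 via (C,hash)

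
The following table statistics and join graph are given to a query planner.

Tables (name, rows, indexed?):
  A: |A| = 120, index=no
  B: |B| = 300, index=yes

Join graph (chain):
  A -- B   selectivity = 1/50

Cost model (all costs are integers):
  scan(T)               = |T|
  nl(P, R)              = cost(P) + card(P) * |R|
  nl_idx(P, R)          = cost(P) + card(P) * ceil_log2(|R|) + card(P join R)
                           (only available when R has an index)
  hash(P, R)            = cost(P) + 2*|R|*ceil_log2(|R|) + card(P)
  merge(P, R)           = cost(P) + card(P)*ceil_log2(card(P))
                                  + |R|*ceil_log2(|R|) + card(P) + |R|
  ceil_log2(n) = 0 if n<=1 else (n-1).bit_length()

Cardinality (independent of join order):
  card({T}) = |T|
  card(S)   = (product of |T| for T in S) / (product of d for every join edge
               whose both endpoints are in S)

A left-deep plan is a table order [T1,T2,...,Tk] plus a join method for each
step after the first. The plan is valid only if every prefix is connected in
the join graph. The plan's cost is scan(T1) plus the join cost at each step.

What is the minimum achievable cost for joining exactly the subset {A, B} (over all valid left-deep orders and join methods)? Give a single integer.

Selinger DP over subsets of {A,B}:
  {A}: scan cost=120, card=120
  {B}: scan cost=300, card=300
  {AB}: card=720; try (B,nl_idx)→1920, (A,hash)→2280, (B,merge)→4080, (A,merge)→4260, (B,hash)→5640, (B,nl)→36120 …(+1); best=1920 via (B,nl_idx)

1920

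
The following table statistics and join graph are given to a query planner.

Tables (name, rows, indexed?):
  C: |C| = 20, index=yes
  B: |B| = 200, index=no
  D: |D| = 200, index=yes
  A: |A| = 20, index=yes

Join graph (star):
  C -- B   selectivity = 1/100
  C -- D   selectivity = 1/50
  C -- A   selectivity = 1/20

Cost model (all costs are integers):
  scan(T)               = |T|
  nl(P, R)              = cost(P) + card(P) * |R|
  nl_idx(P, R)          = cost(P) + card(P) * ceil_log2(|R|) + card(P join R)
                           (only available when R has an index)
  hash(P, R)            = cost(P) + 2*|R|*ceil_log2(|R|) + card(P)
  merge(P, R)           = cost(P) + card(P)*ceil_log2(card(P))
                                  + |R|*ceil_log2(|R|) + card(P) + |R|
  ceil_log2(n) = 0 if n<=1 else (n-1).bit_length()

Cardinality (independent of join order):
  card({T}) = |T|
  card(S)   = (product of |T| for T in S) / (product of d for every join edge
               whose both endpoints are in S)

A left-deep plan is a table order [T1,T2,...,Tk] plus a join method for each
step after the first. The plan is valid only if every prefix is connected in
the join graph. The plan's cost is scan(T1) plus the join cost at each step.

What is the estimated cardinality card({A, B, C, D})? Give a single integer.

160

Tables in S: A(20), B(200), C(20), D(200)
Edges inside S: C-B(d=100), C-D(d=50), C-A(d=20)
numerator = 20 * 200 * 20 * 200 = 16000000
denominator = 100 * 50 * 20 = 100000
card(S) = 16000000 / 100000 = 160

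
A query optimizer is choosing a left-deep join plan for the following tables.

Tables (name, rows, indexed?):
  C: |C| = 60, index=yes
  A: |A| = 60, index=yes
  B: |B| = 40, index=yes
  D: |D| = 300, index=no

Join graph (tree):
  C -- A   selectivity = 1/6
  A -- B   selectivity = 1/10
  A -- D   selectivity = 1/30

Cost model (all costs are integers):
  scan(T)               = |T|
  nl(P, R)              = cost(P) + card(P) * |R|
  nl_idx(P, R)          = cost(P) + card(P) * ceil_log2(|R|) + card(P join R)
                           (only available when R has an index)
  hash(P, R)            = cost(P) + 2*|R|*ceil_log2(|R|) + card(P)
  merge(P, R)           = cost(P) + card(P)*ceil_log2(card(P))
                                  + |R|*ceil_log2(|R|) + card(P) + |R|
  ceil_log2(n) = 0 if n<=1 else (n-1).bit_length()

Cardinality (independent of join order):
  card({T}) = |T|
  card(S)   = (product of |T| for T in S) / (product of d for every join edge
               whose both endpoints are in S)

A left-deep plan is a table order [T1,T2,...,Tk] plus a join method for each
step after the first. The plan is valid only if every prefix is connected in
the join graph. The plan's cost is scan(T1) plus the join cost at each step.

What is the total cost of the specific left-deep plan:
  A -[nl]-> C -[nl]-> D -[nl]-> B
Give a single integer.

step 1: scan A: cost=60, card=60
step 2: join C via nl
    card(P join C) = 60*60/(6) = 600
    cost = 60 + 60*60 = 3660
step 3: join D via nl
    card(P join D) = 600*300/(30) = 6000
    cost = 3660 + 600*300 = 183660
step 4: join B via nl
    card(P join B) = 6000*40/(10) = 24000
    cost = 183660 + 6000*40 = 423660

423660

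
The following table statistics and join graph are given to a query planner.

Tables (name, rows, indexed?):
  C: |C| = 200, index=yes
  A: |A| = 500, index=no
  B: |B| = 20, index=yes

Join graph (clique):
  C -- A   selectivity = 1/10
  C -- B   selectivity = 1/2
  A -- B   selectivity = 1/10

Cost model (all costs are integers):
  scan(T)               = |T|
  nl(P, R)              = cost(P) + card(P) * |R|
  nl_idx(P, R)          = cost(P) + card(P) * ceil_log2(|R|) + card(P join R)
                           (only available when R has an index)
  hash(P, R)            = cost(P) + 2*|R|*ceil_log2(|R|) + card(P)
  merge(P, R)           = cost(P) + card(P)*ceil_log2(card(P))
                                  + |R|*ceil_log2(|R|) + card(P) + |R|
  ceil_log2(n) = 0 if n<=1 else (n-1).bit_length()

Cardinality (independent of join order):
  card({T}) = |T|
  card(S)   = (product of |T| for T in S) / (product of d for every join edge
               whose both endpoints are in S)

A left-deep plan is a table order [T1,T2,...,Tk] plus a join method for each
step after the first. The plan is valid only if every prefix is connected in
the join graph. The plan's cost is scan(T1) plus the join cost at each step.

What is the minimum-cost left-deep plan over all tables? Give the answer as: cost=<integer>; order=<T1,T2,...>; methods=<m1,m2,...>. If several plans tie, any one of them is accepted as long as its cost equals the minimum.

cost=5400; order=A,B,C; methods=hash,hash

Selinger DP (subsets sized 1..n):
  {C}: scan cost=200, card=200
  {A}: scan cost=500, card=500
  {B}: scan cost=20, card=20
  {AC}: card=10000; try (C,hash)→4200, (A,merge)→7000, (C,merge)→7300, (A,hash)→9400, (C,nl_idx)→14500, (A,nl)→100200 …(+1); best=4200 via (C,hash)
  {BC}: card=2000; try (B,hash)→600, (C,merge)→1940, (B,merge)→2120, (C,nl_idx)→2180, (B,nl_idx)→3200, (C,hash)→3240 …(+2); best=600 via (B,hash)
  {AB}: card=1000; try (B,hash)→1200, (B,nl_idx)→4000, (A,merge)→5140, (B,merge)→5620, (A,hash)→9040, (A,nl)→10020 …(+1); best=1200 via (B,hash)
  {ABC}: card=10000; try (C,hash)→5400, (A,hash)→11600, (C,merge)→14000, (B,hash)→14400, (C,nl_idx)→19200, (A,merge)→29600 …(+5); best=5400 via (C,hash)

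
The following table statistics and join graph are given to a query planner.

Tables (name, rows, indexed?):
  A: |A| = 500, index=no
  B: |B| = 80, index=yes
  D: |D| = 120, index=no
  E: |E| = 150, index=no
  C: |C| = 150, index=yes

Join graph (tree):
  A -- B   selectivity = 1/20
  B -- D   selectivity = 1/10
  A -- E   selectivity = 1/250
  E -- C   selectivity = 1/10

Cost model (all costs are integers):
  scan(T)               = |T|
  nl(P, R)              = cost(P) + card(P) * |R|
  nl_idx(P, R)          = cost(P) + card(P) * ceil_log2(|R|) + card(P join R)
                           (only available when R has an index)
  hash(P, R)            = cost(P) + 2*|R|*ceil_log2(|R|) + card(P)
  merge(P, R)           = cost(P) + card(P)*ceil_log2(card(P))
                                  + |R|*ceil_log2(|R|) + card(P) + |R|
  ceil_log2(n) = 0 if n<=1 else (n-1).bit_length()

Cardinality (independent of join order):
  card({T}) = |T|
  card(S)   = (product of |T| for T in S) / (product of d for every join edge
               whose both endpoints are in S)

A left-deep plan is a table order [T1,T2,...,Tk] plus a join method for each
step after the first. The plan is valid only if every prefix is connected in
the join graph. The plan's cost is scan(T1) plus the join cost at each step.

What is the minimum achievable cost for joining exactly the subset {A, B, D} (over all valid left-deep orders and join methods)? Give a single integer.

5800

Selinger DP over subsets of {A,B,D}:
  {A}: scan cost=500, card=500
  {B}: scan cost=80, card=80
  {D}: scan cost=120, card=120
  {AB}: card=2000; try (B,hash)→2120, (A,merge)→5720, (B,nl_idx)→6000, (B,merge)→6140, (A,hash)→9160, (A,nl)→40080 …(+1); best=2120 via (B,hash)
  {BD}: card=960; try (B,hash)→1360, (D,merge)→1680, (B,merge)→1720, (D,hash)→1840, (B,nl_idx)→1920, (D,nl)→9680 …(+1); best=1360 via (B,hash)
  {ABD}: card=24000; try (D,hash)→5800, (A,hash)→11320, (A,merge)→16920, (D,merge)→27080, (D,nl)→242120, (A,nl)→481360; best=5800 via (D,hash)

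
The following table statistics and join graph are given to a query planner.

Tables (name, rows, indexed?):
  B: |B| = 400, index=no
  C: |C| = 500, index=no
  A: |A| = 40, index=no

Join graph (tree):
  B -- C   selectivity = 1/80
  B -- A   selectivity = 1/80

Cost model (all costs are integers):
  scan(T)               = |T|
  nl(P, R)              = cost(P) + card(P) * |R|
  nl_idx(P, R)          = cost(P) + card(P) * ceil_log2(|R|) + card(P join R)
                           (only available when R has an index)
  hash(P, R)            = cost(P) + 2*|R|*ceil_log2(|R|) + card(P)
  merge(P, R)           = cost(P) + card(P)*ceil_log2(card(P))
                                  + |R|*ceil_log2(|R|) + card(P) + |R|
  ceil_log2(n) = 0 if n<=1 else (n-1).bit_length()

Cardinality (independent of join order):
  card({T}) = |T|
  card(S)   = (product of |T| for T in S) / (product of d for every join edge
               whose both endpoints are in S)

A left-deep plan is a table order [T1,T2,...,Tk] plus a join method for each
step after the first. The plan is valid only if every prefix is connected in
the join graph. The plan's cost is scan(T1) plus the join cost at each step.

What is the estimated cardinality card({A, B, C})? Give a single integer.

Tables in S: A(40), B(400), C(500)
Edges inside S: B-C(d=80), B-A(d=80)
numerator = 40 * 400 * 500 = 8000000
denominator = 80 * 80 = 6400
card(S) = 8000000 / 6400 = 1250

1250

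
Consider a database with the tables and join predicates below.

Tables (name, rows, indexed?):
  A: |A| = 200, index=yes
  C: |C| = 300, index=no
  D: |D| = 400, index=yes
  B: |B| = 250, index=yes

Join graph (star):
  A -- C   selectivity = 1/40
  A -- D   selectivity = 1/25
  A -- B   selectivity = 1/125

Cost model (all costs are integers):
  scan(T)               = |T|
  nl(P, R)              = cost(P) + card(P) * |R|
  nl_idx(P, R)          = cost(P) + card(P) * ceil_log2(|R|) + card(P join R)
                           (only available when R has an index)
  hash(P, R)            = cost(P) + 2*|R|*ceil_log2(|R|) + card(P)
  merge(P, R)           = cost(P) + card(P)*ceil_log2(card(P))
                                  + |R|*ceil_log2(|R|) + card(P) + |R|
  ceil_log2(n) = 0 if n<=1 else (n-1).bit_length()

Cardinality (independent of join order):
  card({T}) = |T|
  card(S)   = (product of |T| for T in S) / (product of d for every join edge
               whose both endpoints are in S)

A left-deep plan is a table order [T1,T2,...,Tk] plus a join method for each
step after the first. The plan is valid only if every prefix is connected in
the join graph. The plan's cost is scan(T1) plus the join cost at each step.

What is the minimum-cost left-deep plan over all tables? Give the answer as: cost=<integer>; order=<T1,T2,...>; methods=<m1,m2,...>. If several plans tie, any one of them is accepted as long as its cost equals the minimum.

cost=18200; order=A,B,C,D; methods=nl_idx,hash,hash

Selinger DP (subsets sized 1..n):
  {A}: scan cost=200, card=200
  {C}: scan cost=300, card=300
  {D}: scan cost=400, card=400
  {B}: scan cost=250, card=250
  {AC}: card=1500; try (A,hash)→3800, (A,nl_idx)→4200, (C,merge)→5000, (A,merge)→5100, (C,hash)→5800, (C,nl)→60200 …(+1); best=3800 via (A,hash)
  {AD}: card=3200; try (A,hash)→4000, (D,nl_idx)→5200, (D,merge)→6000, (A,merge)→6200, (A,nl_idx)→6800, (D,hash)→7600 …(+2); best=4000 via (A,hash)
  {AB}: card=400; try (B,nl_idx)→2200, (A,nl_idx)→2650, (A,hash)→3700, (B,merge)→4250, (A,merge)→4300, (B,hash)→4400 …(+2); best=2200 via (B,nl_idx)
  {ACD}: card=24000; try (D,hash)→12500, (C,hash)→12600, (D,merge)→25800, (D,nl_idx)→41300, (C,merge)→48600, (D,nl)→603800 …(+1); best=12500 via (D,hash)
  {ABC}: card=3000; try (C,hash)→8000, (C,merge)→9200, (B,hash)→9300, (B,nl_idx)→18800, (B,merge)→24050, (C,nl)→122200 …(+1); best=8000 via (C,hash)
  {ABD}: card=6400; try (D,hash)→9800, (D,merge)→10200, (B,hash)→11200, (D,nl_idx)→12200, (B,nl_idx)→36000, (B,merge)→47850 …(+2); best=9800 via (D,hash)
  {ABCD}: card=48000; try (D,hash)→18200, (C,hash)→21600, (B,hash)→40500, (D,merge)→51000, (D,nl_idx)→83000, (C,merge)→102400 …(+5); best=18200 via (D,hash)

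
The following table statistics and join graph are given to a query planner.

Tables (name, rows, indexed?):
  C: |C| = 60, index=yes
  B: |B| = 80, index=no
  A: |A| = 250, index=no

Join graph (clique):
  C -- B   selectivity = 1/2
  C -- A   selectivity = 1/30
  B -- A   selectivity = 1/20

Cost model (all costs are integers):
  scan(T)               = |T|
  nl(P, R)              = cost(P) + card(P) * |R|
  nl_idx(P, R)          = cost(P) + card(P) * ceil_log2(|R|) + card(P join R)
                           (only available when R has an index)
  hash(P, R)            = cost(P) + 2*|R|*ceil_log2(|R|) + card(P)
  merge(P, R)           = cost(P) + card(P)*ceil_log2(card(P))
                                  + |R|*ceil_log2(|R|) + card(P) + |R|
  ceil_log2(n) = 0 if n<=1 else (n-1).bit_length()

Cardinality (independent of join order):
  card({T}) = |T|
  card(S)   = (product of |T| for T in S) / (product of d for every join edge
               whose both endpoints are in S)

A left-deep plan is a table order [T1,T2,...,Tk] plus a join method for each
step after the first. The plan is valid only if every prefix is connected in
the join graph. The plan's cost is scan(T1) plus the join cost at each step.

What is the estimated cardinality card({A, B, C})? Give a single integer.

1000

Tables in S: A(250), B(80), C(60)
Edges inside S: C-B(d=2), C-A(d=30), B-A(d=20)
numerator = 250 * 80 * 60 = 1200000
denominator = 2 * 30 * 20 = 1200
card(S) = 1200000 / 1200 = 1000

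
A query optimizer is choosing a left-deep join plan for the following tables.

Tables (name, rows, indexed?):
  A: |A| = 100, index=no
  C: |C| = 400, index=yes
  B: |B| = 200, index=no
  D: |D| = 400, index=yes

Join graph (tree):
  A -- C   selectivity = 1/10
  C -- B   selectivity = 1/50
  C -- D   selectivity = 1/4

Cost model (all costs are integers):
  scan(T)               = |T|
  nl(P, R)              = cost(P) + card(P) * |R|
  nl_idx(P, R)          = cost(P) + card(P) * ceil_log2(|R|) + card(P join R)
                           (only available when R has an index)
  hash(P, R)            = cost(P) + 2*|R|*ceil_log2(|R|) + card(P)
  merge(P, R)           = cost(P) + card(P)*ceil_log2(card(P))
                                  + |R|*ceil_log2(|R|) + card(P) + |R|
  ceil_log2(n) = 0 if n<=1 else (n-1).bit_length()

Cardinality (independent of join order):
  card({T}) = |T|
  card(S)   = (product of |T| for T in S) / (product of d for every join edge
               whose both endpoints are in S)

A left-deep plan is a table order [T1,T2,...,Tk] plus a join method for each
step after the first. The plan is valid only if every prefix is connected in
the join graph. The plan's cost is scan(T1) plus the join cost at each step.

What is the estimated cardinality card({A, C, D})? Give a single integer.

400000

Tables in S: A(100), C(400), D(400)
Edges inside S: A-C(d=10), C-D(d=4)
numerator = 100 * 400 * 400 = 16000000
denominator = 10 * 4 = 40
card(S) = 16000000 / 40 = 400000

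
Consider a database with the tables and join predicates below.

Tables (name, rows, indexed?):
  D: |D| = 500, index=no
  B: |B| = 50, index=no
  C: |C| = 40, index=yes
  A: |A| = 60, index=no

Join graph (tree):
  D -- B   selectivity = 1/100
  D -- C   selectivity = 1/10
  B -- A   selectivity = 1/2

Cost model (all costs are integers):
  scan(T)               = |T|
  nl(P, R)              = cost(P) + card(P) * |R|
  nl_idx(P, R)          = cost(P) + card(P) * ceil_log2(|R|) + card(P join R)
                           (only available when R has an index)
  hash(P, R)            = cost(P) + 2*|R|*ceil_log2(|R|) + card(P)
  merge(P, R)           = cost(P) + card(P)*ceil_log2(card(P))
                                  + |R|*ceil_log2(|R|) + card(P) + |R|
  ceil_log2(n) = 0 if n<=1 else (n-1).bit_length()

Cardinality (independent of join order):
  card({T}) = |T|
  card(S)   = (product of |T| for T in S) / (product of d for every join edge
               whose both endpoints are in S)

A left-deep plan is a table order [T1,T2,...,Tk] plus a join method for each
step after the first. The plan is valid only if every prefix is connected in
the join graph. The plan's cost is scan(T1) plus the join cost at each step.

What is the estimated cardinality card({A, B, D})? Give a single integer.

Tables in S: A(60), B(50), D(500)
Edges inside S: D-B(d=100), B-A(d=2)
numerator = 60 * 50 * 500 = 1500000
denominator = 100 * 2 = 200
card(S) = 1500000 / 200 = 7500

7500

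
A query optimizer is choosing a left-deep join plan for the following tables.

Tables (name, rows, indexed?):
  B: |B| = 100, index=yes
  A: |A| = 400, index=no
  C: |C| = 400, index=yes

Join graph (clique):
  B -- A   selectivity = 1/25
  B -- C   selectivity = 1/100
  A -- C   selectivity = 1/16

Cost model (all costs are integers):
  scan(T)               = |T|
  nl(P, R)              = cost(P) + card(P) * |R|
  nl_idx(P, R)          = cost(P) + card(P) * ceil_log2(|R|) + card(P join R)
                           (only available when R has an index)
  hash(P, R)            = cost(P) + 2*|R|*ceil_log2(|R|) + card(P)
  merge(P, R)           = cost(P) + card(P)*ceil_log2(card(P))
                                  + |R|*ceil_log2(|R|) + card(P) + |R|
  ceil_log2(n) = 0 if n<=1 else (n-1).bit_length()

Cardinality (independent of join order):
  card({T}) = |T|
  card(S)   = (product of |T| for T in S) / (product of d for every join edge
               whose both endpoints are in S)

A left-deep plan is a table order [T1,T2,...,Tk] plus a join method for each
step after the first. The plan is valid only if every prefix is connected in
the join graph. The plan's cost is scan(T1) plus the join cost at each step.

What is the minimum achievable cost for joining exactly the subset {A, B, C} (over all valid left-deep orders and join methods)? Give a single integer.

9000

Selinger DP over subsets of {A,B,C}:
  {B}: scan cost=100, card=100
  {A}: scan cost=400, card=400
  {C}: scan cost=400, card=400
  {AB}: card=1600; try (B,hash)→2200, (B,nl_idx)→4800, (A,merge)→4900, (B,merge)→5200, (A,hash)→7400, (A,nl)→40100 …(+1); best=2200 via (B,hash)
  {BC}: card=400; try (C,nl_idx)→1400, (B,hash)→2200, (B,nl_idx)→3600, (C,merge)→4900, (B,merge)→5200, (C,hash)→7400 …(+2); best=1400 via (C,nl_idx)
  {AC}: card=10000; try (C,hash)→8000, (A,hash)→8000, (C,merge)→8400, (A,merge)→8400, (C,nl_idx)→14000, (C,nl)→160400 …(+1); best=8000 via (C,hash)
  {ABC}: card=400; try (A,hash)→9000, (A,merge)→9400, (C,hash)→11000, (C,nl_idx)→17000, (B,hash)→19400, (C,merge)→25400 …(+5); best=9000 via (A,hash)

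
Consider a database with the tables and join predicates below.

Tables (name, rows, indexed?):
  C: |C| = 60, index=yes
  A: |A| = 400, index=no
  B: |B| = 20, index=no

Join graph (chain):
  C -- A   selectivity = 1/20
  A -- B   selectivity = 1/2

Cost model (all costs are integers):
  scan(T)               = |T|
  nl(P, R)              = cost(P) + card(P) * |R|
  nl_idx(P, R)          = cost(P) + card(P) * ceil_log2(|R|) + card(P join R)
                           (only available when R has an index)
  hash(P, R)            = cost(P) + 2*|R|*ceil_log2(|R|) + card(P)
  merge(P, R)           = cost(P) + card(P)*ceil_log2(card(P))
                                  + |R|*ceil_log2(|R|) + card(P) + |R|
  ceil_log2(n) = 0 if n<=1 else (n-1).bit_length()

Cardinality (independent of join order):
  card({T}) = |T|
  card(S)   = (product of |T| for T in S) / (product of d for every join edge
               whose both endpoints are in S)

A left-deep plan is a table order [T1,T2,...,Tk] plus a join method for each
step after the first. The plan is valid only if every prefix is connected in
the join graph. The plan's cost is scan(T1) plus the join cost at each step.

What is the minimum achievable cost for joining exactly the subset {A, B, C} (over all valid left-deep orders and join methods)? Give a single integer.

Selinger DP over subsets of {A,B,C}:
  {C}: scan cost=60, card=60
  {A}: scan cost=400, card=400
  {B}: scan cost=20, card=20
  {AC}: card=1200; try (C,hash)→1520, (C,nl_idx)→4000, (A,merge)→4480, (C,merge)→4820, (A,hash)→7320, (A,nl)→24060 …(+1); best=1520 via (C,hash)
  {AB}: card=4000; try (B,hash)→1000, (A,merge)→4140, (B,merge)→4520, (A,hash)→7240, (A,nl)→8020, (B,nl)→8400; best=1000 via (B,hash)
  {ABC}: card=12000; try (B,hash)→2920, (C,hash)→5720, (B,merge)→16040, (B,nl)→25520, (C,nl_idx)→37000, (C,merge)→53420 …(+1); best=2920 via (B,hash)

2920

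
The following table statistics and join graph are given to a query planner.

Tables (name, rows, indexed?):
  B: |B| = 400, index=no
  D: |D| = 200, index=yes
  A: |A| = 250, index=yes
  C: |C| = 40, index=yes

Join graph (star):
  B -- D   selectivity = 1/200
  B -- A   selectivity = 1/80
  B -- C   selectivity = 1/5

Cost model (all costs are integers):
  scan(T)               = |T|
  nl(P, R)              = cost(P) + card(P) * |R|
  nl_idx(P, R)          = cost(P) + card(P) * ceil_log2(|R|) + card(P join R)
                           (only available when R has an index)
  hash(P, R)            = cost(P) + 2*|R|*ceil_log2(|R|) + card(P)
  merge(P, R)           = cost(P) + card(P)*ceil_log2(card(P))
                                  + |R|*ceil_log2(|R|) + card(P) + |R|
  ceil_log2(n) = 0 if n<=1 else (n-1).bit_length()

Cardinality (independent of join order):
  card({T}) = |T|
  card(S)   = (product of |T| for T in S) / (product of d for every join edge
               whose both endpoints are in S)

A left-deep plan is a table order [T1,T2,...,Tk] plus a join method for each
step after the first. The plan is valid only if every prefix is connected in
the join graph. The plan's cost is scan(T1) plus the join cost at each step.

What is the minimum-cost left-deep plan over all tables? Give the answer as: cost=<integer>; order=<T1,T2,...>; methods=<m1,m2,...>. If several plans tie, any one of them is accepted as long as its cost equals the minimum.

Selinger DP (subsets sized 1..n):
  {B}: scan cost=400, card=400
  {D}: scan cost=200, card=200
  {A}: scan cost=250, card=250
  {C}: scan cost=40, card=40
  {BD}: card=400; try (D,hash)→4000, (D,nl_idx)→4000, (B,merge)→6000, (D,merge)→6200, (B,hash)→7600, (B,nl)→80200 …(+1); best=4000 via (D,hash)
  {AB}: card=1250; try (A,hash)→4800, (A,nl_idx)→4850, (B,merge)→6500, (A,merge)→6650, (B,hash)→7700, (B,nl)→100250 …(+1); best=4800 via (A,hash)
  {BC}: card=3200; try (C,hash)→1280, (B,merge)→4320, (C,merge)→4680, (C,nl_idx)→6000, (B,hash)→7280, (B,nl)→16040 …(+1); best=1280 via (C,hash)
  {ABD}: card=1250; try (A,hash)→8400, (A,nl_idx)→8450, (D,hash)→9250, (A,merge)→10250, (D,nl_idx)→16050, (D,merge)→21600 …(+2); best=8400 via (A,hash)
  {BCD}: card=3200; try (C,hash)→4880, (D,hash)→7680, (C,merge)→8280, (C,nl_idx)→9600, (C,nl)→20000, (D,nl_idx)→30080 …(+2); best=4880 via (C,hash)
  {ABC}: card=10000; try (C,hash)→6530, (A,hash)→8480, (C,merge)→20080, (C,nl_idx)→22300, (A,nl_idx)→36880, (A,merge)→45130 …(+2); best=6530 via (C,hash)
  {ABCD}: card=10000; try (C,hash)→10130, (A,hash)→12080, (D,hash)→19730, (C,merge)→23680, (C,nl_idx)→25900, (A,nl_idx)→40480 …(+6); best=10130 via (C,hash)

cost=10130; order=B,D,A,C; methods=hash,hash,hash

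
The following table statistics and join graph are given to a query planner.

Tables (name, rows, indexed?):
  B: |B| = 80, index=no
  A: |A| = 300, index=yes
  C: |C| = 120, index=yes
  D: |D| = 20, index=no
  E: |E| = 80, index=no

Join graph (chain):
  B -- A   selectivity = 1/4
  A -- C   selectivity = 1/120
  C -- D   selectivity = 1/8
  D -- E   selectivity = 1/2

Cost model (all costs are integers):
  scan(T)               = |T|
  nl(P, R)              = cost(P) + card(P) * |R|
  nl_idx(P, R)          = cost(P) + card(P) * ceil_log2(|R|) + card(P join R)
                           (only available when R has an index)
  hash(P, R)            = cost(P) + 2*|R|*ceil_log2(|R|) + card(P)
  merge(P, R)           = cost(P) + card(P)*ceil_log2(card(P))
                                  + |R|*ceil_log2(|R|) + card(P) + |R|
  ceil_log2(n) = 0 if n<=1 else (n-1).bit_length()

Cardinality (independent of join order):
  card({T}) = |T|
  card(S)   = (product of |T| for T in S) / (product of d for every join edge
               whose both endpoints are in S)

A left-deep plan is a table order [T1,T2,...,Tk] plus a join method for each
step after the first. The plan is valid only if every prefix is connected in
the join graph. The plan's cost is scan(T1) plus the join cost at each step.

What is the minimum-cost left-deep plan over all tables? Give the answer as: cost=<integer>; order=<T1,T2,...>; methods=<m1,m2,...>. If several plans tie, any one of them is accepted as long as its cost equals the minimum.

cost=19990; order=C,A,D,B,E; methods=nl_idx,hash,hash,hash

Selinger DP (subsets sized 1..n):
  {B}: scan cost=80, card=80
  {A}: scan cost=300, card=300
  {C}: scan cost=120, card=120
  {D}: scan cost=20, card=20
  {E}: scan cost=80, card=80
  {AB}: card=6000; try (B,hash)→1720, (A,merge)→3720, (B,merge)→3940, (A,hash)→5560, (A,nl_idx)→6800, (A,nl)→24080 …(+1); best=1720 via (B,hash)
  {AC}: card=300; try (A,nl_idx)→1500, (C,hash)→2280, (C,nl_idx)→2700, (A,merge)→4080, (C,merge)→4260, (A,hash)→5640 …(+2); best=1500 via (A,nl_idx)
  {CD}: card=300; try (D,hash)→440, (C,nl_idx)→460, (C,merge)→1100, (D,merge)→1200, (C,hash)→1720, (C,nl)→2420 …(+1); best=440 via (D,hash)
  {DE}: card=800; try (D,hash)→360, (E,merge)→780, (D,merge)→840, (E,hash)→1160, (E,nl)→1620, (D,nl)→1680; best=360 via (D,hash)
  {ABC}: card=6000; try (B,hash)→2920, (B,merge)→5140, (C,hash)→9400, (B,nl)→25500, (C,nl_idx)→49720, (C,merge)→86680 …(+1); best=2920 via (B,hash)
  {ACD}: card=750; try (D,hash)→2000, (A,nl_idx)→3890, (D,merge)→4620, (A,hash)→6140, (A,merge)→6440, (D,nl)→7500 …(+1); best=2000 via (D,hash)
  {CDE}: card=12000; try (E,hash)→1860, (C,hash)→2840, (E,merge)→4080, (C,merge)→10120, (C,nl_idx)→17960, (E,nl)→24440 …(+1); best=1860 via (E,hash)
  {ABCD}: card=15000; try (B,hash)→3870, (D,hash)→9120, (B,merge)→10890, (B,nl)→62000, (D,merge)→87040, (D,nl)→122920; best=3870 via (B,hash)
  {ACDE}: card=30000; try (E,hash)→3870, (E,merge)→10890, (A,hash)→19260, (E,nl)→62000, (A,nl_idx)→139860, (A,merge)→184860 …(+1); best=3870 via (E,hash)
  {ABCDE}: card=600000; try (E,hash)→19990, (B,hash)→34990, (E,merge)→229510, (B,merge)→484510, (E,nl)→1203870, (B,nl)→2403870; best=19990 via (E,hash)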